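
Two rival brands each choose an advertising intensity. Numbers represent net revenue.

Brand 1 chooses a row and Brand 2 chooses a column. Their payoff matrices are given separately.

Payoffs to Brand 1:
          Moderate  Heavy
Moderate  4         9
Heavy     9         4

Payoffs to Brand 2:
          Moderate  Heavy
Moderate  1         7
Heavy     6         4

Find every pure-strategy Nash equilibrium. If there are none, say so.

Brand 1 against Moderate: payoffs 4, 9 → best response Heavy.
Brand 1 against Heavy: payoffs 9, 4 → best response Moderate.
Brand 2 against Moderate: payoffs 1, 7 → best response Heavy.
Brand 2 against Heavy: payoffs 6, 4 → best response Moderate.
Mutual best responses: (Moderate, Heavy); (Heavy, Moderate).

(Moderate, Heavy), (Heavy, Moderate)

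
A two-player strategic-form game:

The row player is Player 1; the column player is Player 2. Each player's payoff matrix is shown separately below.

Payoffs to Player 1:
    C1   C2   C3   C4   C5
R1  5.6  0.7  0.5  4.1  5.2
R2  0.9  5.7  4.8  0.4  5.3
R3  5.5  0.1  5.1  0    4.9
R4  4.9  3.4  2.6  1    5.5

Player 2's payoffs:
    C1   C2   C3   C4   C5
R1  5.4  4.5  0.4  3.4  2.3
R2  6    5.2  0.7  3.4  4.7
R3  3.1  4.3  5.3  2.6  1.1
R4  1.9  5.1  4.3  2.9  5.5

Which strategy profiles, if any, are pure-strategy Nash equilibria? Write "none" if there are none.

Player 1 against C1: payoffs 5.6, 0.9, 5.5, 4.9 → best response R1.
Player 1 against C2: payoffs 0.7, 5.7, 0.1, 3.4 → best response R2.
Player 1 against C3: payoffs 0.5, 4.8, 5.1, 2.6 → best response R3.
Player 1 against C4: payoffs 4.1, 0.4, 0, 1 → best response R1.
Player 1 against C5: payoffs 5.2, 5.3, 4.9, 5.5 → best response R4.
Player 2 against R1: payoffs 5.4, 4.5, 0.4, 3.4, 2.3 → best response C1.
Player 2 against R2: payoffs 6, 5.2, 0.7, 3.4, 4.7 → best response C1.
Player 2 against R3: payoffs 3.1, 4.3, 5.3, 2.6, 1.1 → best response C3.
Player 2 against R4: payoffs 1.9, 5.1, 4.3, 2.9, 5.5 → best response C5.
Mutual best responses: (R1, C1); (R3, C3); (R4, C5).

The pure Nash equilibria are (R1, C1) and (R3, C3) and (R4, C5).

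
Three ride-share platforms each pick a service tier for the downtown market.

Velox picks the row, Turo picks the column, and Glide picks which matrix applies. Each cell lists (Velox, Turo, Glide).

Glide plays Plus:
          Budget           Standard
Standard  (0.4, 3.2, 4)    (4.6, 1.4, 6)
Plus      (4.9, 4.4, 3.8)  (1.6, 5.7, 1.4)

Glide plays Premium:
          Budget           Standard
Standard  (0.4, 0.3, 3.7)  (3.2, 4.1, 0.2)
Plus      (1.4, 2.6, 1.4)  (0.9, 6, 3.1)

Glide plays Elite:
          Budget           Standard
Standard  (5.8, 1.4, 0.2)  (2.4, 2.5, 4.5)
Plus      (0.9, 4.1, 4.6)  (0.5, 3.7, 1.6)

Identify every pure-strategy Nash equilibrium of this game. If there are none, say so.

No pure-strategy Nash equilibrium.

For each player, find the best response to each opponent profile; mutual best responses are the pure NE.
Velox against (Budget, Plus): payoffs 0.4, 4.9 → best response Plus.
Velox against (Budget, Premium): payoffs 0.4, 1.4 → best response Plus.
Velox against (Budget, Elite): payoffs 5.8, 0.9 → best response Standard.
Velox against (Standard, Plus): payoffs 4.6, 1.6 → best response Standard.
Velox against (Standard, Premium): payoffs 3.2, 0.9 → best response Standard.
Velox against (Standard, Elite): payoffs 2.4, 0.5 → best response Standard.
Turo against (Standard, Plus): payoffs 3.2, 1.4 → best response Budget.
Turo against (Standard, Premium): payoffs 0.3, 4.1 → best response Standard.
Turo against (Standard, Elite): payoffs 1.4, 2.5 → best response Standard.
Turo against (Plus, Plus): payoffs 4.4, 5.7 → best response Standard.
Turo against (Plus, Premium): payoffs 2.6, 6 → best response Standard.
Turo against (Plus, Elite): payoffs 4.1, 3.7 → best response Budget.
Glide against (Standard, Budget): payoffs 4, 3.7, 0.2 → best response Plus.
Glide against (Standard, Standard): payoffs 6, 0.2, 4.5 → best response Plus.
Glide against (Plus, Budget): payoffs 3.8, 1.4, 4.6 → best response Elite.
Glide against (Plus, Standard): payoffs 1.4, 3.1, 1.6 → best response Premium.
No profile is a mutual best response for all players.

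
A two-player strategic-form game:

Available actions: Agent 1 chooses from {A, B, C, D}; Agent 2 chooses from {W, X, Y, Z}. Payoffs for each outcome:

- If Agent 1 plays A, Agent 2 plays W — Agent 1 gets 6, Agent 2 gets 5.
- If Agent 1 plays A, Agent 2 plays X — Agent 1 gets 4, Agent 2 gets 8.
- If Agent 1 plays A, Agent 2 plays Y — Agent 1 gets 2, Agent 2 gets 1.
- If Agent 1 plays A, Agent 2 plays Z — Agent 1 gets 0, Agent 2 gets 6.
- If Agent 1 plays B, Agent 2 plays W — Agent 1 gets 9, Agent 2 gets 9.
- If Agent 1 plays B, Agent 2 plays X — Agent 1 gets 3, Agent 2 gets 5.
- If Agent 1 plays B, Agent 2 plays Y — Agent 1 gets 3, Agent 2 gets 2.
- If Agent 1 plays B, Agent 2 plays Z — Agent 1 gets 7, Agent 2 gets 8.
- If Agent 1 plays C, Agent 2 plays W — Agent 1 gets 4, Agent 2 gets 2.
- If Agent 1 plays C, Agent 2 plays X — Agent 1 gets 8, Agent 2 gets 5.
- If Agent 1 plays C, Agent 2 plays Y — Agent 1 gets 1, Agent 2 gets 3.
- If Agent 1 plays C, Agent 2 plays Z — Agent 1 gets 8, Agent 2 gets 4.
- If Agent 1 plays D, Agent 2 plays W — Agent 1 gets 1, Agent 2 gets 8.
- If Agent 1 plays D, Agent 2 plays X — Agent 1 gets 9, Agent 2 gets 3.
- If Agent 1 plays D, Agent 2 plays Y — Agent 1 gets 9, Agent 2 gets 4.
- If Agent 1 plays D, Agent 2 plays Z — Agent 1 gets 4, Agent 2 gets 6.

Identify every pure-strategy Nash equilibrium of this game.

Pure NE: (B, W)

For each strategy profile, look for a profitable unilateral deviation.
(A, W): Agent 1 can switch to B (6 → 9). Not NE.
(A, X): Agent 1 can switch to C (4 → 8). Not NE.
(A, Y): Agent 1 can switch to B (2 → 3). Not NE.
(A, Z): Agent 1 can switch to B (0 → 7). Not NE.
(B, W): Agent 1 gets 9, best alternative 6; Agent 2 gets 9, best alternative 8. No profitable deviation — NE.
(B, X): Agent 1 can switch to A (3 → 4). Not NE.
(B, Y): Agent 1 can switch to D (3 → 9). Not NE.
(B, Z): Agent 1 can switch to C (7 → 8). Not NE.
(C, W): Agent 1 can switch to A (4 → 6). Not NE.
(C, X): Agent 1 can switch to D (8 → 9). Not NE.
(C, Y): Agent 1 can switch to A (1 → 2). Not NE.
(The remaining 5 profiles each have a profitable deviation by the same check.)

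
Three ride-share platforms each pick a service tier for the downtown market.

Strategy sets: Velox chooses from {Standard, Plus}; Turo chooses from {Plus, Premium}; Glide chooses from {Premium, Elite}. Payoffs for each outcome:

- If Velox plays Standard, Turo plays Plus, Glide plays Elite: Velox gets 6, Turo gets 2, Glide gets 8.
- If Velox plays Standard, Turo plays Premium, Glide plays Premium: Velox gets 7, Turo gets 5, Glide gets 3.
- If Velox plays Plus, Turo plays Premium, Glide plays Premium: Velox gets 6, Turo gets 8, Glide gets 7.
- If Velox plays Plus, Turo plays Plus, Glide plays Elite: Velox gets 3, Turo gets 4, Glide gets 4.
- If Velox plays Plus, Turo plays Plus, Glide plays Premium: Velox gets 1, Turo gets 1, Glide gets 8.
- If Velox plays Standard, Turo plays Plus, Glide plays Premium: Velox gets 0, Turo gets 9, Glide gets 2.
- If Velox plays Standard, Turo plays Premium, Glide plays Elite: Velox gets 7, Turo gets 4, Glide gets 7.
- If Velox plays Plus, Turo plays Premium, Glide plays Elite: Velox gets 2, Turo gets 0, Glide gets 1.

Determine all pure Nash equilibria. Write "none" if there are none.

Velox against (Plus, Premium): payoffs 0, 1 → best response Plus.
Velox against (Plus, Elite): payoffs 6, 3 → best response Standard.
Velox against (Premium, Premium): payoffs 7, 6 → best response Standard.
Velox against (Premium, Elite): payoffs 7, 2 → best response Standard.
Turo against (Standard, Premium): payoffs 9, 5 → best response Plus.
Turo against (Standard, Elite): payoffs 2, 4 → best response Premium.
Turo against (Plus, Premium): payoffs 1, 8 → best response Premium.
Turo against (Plus, Elite): payoffs 4, 0 → best response Plus.
Glide against (Standard, Plus): payoffs 2, 8 → best response Elite.
Glide against (Standard, Premium): payoffs 3, 7 → best response Elite.
Glide against (Plus, Plus): payoffs 8, 4 → best response Premium.
Glide against (Plus, Premium): payoffs 7, 1 → best response Premium.
Mutual best responses: (Standard, Premium, Elite).

(Standard, Premium, Elite)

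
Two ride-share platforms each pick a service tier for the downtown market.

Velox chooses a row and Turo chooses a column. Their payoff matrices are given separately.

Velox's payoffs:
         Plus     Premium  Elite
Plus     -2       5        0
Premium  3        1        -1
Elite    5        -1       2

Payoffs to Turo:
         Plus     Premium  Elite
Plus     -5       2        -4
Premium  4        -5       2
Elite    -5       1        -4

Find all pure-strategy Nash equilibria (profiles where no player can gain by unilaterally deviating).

Check each profile: it is a Nash equilibrium iff no player can strictly gain by switching unilaterally.
(Plus, Plus): Velox can switch to Premium (-2 → 3). Not NE.
(Plus, Premium): Velox gets 5, best alternative 1; Turo gets 2, best alternative -4. No profitable deviation — NE.
(Plus, Elite): Velox can switch to Elite (0 → 2). Not NE.
(Premium, Plus): Velox can switch to Elite (3 → 5). Not NE.
(Premium, Premium): Velox can switch to Plus (1 → 5). Not NE.
(Premium, Elite): Velox can switch to Plus (-1 → 0). Not NE.
(Elite, Plus): Turo can switch to Premium (-5 → 1). Not NE.
(Elite, Premium): Velox can switch to Plus (-1 → 5). Not NE.
(Elite, Elite): Turo can switch to Premium (-4 → 1). Not NE.

Pure NE: (Plus, Premium)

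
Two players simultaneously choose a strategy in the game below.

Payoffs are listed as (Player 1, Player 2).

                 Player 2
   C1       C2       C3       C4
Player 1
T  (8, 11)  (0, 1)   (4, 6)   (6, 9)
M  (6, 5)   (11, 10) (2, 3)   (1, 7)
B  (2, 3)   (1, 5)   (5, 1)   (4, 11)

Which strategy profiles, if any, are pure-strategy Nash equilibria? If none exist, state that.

The pure Nash equilibria are (T, C1), (M, C2).

(T, C1): Player 1 gets 8, best alternative 6; Player 2 gets 11, best alternative 9. No profitable deviation — NE.
(T, C2): Player 1 can switch to M (0 → 11). Not NE.
(T, C3): Player 1 can switch to B (4 → 5). Not NE.
(T, C4): Player 2 can switch to C1 (9 → 11). Not NE.
(M, C1): Player 1 can switch to T (6 → 8). Not NE.
(M, C2): Player 1 gets 11, best alternative 1; Player 2 gets 10, best alternative 7. No profitable deviation — NE.
(M, C3): Player 1 can switch to T (2 → 4). Not NE.
(M, C4): Player 1 can switch to T (1 → 6). Not NE.
(B, C1): Player 1 can switch to T (2 → 8). Not NE.
(B, C2): Player 1 can switch to M (1 → 11). Not NE.
(The remaining 2 profiles each have a profitable deviation by the same check.)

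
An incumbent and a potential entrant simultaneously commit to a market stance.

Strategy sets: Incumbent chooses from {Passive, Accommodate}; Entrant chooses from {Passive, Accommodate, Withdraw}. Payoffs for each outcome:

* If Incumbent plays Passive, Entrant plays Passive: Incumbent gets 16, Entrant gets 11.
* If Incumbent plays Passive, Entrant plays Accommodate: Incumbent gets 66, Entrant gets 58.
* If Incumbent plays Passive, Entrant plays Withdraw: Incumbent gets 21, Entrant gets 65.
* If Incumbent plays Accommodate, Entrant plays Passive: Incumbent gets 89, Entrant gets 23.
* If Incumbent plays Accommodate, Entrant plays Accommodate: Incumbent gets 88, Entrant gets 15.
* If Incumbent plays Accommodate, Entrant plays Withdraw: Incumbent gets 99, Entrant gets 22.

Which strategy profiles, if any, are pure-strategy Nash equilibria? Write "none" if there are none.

(Accommodate, Passive)

Mark each player's best response to every combination of opponents' strategies; a profile where every player is best-responding is a pure Nash equilibrium.
Incumbent against Passive: payoffs 16, 89 → best response Accommodate.
Incumbent against Accommodate: payoffs 66, 88 → best response Accommodate.
Incumbent against Withdraw: payoffs 21, 99 → best response Accommodate.
Entrant against Passive: payoffs 11, 58, 65 → best response Withdraw.
Entrant against Accommodate: payoffs 23, 15, 22 → best response Passive.
Mutual best responses: (Accommodate, Passive).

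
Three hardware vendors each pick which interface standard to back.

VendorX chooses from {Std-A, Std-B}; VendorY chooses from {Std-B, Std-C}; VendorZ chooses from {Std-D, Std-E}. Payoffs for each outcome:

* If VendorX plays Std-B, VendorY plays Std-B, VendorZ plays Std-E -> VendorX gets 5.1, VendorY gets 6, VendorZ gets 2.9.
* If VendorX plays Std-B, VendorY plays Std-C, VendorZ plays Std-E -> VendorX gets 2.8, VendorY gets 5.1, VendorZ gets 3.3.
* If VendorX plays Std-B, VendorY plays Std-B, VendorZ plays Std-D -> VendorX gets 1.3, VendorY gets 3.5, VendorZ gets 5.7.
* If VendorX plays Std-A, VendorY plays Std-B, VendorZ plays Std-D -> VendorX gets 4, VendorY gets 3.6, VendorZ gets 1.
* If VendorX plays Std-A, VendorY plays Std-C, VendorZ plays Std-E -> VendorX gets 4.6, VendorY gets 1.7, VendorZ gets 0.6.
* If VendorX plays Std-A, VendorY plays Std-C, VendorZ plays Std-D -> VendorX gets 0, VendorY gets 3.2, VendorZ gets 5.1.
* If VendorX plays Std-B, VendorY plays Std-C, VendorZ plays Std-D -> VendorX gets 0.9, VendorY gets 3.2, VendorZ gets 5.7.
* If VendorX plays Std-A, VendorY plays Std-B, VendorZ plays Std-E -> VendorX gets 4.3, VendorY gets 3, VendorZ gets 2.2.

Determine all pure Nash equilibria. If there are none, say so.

none

(Std-A, Std-B, Std-D): VendorZ can switch to Std-E (1 → 2.2). Not NE.
(Std-A, Std-B, Std-E): VendorX can switch to Std-B (4.3 → 5.1). Not NE.
(Std-A, Std-C, Std-D): VendorX can switch to Std-B (0 → 0.9). Not NE.
(Std-A, Std-C, Std-E): VendorY can switch to Std-B (1.7 → 3). Not NE.
(Std-B, Std-B, Std-D): VendorX can switch to Std-A (1.3 → 4). Not NE.
(Std-B, Std-B, Std-E): VendorZ can switch to Std-D (2.9 → 5.7). Not NE.
(The remaining 2 profiles each have a profitable deviation by the same check.)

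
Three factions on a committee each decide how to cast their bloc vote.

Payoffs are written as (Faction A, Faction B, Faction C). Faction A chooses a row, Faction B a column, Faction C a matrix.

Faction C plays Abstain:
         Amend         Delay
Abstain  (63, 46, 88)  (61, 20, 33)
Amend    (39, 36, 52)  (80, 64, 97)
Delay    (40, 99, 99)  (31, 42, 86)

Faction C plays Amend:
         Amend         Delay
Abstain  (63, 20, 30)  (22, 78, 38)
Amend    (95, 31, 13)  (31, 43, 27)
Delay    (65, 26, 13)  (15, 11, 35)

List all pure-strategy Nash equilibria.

Faction A against (Amend, Abstain): payoffs 63, 39, 40 → best response Abstain.
Faction A against (Amend, Amend): payoffs 63, 95, 65 → best response Amend.
Faction A against (Delay, Abstain): payoffs 61, 80, 31 → best response Amend.
Faction A against (Delay, Amend): payoffs 22, 31, 15 → best response Amend.
Faction B against (Abstain, Abstain): payoffs 46, 20 → best response Amend.
Faction B against (Abstain, Amend): payoffs 20, 78 → best response Delay.
Faction B against (Amend, Abstain): payoffs 36, 64 → best response Delay.
Faction B against (Amend, Amend): payoffs 31, 43 → best response Delay.
Faction B against (Delay, Abstain): payoffs 99, 42 → best response Amend.
Faction B against (Delay, Amend): payoffs 26, 11 → best response Amend.
Faction C against (Abstain, Amend): payoffs 88, 30 → best response Abstain.
Faction C against (Abstain, Delay): payoffs 33, 38 → best response Amend.
Faction C against (Amend, Amend): payoffs 52, 13 → best response Abstain.
Faction C against (Amend, Delay): payoffs 97, 27 → best response Abstain.
Faction C against (Delay, Amend): payoffs 99, 13 → best response Abstain.
Faction C against (Delay, Delay): payoffs 86, 35 → best response Abstain.
Mutual best responses: (Abstain, Amend, Abstain); (Amend, Delay, Abstain).

Pure-strategy Nash equilibria: (Abstain, Amend, Abstain) and (Amend, Delay, Abstain)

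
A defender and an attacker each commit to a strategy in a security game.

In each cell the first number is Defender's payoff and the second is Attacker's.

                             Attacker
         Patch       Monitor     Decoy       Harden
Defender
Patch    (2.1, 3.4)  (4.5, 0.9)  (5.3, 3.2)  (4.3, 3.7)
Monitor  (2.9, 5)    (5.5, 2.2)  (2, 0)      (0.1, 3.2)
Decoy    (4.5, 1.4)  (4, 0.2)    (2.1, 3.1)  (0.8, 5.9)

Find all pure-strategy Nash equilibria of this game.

Defender against Patch: payoffs 2.1, 2.9, 4.5 → best response Decoy.
Defender against Monitor: payoffs 4.5, 5.5, 4 → best response Monitor.
Defender against Decoy: payoffs 5.3, 2, 2.1 → best response Patch.
Defender against Harden: payoffs 4.3, 0.1, 0.8 → best response Patch.
Attacker against Patch: payoffs 3.4, 0.9, 3.2, 3.7 → best response Harden.
Attacker against Monitor: payoffs 5, 2.2, 0, 3.2 → best response Patch.
Attacker against Decoy: payoffs 1.4, 0.2, 3.1, 5.9 → best response Harden.
Mutual best responses: (Patch, Harden).

The unique pure-strategy Nash equilibrium is (Patch, Harden).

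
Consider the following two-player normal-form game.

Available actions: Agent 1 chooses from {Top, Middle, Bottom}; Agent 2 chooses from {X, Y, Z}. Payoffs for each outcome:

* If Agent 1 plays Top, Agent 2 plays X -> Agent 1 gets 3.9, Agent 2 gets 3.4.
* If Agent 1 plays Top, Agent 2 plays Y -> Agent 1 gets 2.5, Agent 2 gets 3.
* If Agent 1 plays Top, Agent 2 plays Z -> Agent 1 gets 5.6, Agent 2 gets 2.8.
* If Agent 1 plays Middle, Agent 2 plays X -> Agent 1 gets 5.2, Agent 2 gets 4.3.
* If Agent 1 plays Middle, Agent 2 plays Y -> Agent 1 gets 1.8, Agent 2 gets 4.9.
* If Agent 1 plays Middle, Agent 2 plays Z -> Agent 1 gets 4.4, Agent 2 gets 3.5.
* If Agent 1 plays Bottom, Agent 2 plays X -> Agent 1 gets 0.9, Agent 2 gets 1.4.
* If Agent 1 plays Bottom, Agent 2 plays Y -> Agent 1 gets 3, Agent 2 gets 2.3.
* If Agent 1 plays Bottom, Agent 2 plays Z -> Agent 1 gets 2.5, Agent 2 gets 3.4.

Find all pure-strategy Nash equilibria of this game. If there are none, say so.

There is no pure-strategy Nash equilibrium.

Agent 1 against X: payoffs 3.9, 5.2, 0.9 → best response Middle.
Agent 1 against Y: payoffs 2.5, 1.8, 3 → best response Bottom.
Agent 1 against Z: payoffs 5.6, 4.4, 2.5 → best response Top.
Agent 2 against Top: payoffs 3.4, 3, 2.8 → best response X.
Agent 2 against Middle: payoffs 4.3, 4.9, 3.5 → best response Y.
Agent 2 against Bottom: payoffs 1.4, 2.3, 3.4 → best response Z.
No profile is a mutual best response for all players.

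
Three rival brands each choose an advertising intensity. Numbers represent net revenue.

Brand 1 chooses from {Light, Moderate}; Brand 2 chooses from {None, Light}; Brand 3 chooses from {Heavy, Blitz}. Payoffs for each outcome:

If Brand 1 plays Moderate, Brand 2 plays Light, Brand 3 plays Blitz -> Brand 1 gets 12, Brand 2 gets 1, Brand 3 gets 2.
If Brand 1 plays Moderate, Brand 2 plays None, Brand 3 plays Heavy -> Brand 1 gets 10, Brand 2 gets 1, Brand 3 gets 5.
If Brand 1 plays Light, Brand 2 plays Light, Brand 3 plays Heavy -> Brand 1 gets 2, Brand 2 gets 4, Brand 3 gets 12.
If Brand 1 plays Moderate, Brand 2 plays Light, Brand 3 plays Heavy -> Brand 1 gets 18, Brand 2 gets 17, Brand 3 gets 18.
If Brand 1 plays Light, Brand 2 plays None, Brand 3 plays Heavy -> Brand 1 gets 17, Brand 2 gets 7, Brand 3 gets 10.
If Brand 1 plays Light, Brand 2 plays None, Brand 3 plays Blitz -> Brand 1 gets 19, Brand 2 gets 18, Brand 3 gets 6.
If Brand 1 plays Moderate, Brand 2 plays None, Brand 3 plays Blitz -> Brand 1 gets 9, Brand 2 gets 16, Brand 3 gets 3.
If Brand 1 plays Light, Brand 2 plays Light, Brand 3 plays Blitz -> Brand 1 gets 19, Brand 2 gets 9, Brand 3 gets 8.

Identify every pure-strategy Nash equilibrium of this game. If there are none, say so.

Brand 1 against (None, Heavy): payoffs 17, 10 → best response Light.
Brand 1 against (None, Blitz): payoffs 19, 9 → best response Light.
Brand 1 against (Light, Heavy): payoffs 2, 18 → best response Moderate.
Brand 1 against (Light, Blitz): payoffs 19, 12 → best response Light.
Brand 2 against (Light, Heavy): payoffs 7, 4 → best response None.
Brand 2 against (Light, Blitz): payoffs 18, 9 → best response None.
Brand 2 against (Moderate, Heavy): payoffs 1, 17 → best response Light.
Brand 2 against (Moderate, Blitz): payoffs 16, 1 → best response None.
Brand 3 against (Light, None): payoffs 10, 6 → best response Heavy.
Brand 3 against (Light, Light): payoffs 12, 8 → best response Heavy.
Brand 3 against (Moderate, None): payoffs 5, 3 → best response Heavy.
Brand 3 against (Moderate, Light): payoffs 18, 2 → best response Heavy.
Mutual best responses: (Light, None, Heavy); (Moderate, Light, Heavy).

Pure-strategy Nash equilibria: (Light, None, Heavy); (Moderate, Light, Heavy)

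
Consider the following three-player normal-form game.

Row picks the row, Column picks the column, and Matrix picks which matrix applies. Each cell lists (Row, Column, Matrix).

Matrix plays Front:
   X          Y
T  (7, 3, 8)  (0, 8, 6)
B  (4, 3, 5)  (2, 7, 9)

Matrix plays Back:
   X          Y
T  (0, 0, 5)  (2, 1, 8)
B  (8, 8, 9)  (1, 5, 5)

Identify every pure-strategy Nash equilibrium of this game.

Pure-strategy Nash equilibria: (T, Y, Back) and (B, X, Back) and (B, Y, Front)

(T, X, Front): Column can switch to Y (3 → 8). Not NE.
(T, X, Back): Row can switch to B (0 → 8). Not NE.
(T, Y, Front): Row can switch to B (0 → 2). Not NE.
(T, Y, Back): Row gets 2, best alternative 1; Column gets 1, best alternative 0; Matrix gets 8, best alternative 6. No profitable deviation — NE.
(B, X, Front): Row can switch to T (4 → 7). Not NE.
(B, X, Back): Row gets 8, best alternative 0; Column gets 8, best alternative 5; Matrix gets 9, best alternative 5. No profitable deviation — NE.
(B, Y, Front): Row gets 2, best alternative 0; Column gets 7, best alternative 3; Matrix gets 9, best alternative 5. No profitable deviation — NE.
(B, Y, Back): Row can switch to T (1 → 2). Not NE.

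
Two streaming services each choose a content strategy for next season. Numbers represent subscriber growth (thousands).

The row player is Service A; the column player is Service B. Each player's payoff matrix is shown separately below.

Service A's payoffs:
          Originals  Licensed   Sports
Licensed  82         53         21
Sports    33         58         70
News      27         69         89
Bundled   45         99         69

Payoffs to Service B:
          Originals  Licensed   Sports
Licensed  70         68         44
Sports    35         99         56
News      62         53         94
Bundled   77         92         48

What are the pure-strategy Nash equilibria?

For each player, find the best response to each opponent profile; mutual best responses are the pure NE.
Service A against Originals: payoffs 82, 33, 27, 45 → best response Licensed.
Service A against Licensed: payoffs 53, 58, 69, 99 → best response Bundled.
Service A against Sports: payoffs 21, 70, 89, 69 → best response News.
Service B against Licensed: payoffs 70, 68, 44 → best response Originals.
Service B against Sports: payoffs 35, 99, 56 → best response Licensed.
Service B against News: payoffs 62, 53, 94 → best response Sports.
Service B against Bundled: payoffs 77, 92, 48 → best response Licensed.
Mutual best responses: (Licensed, Originals); (News, Sports); (Bundled, Licensed).

(Licensed, Originals), (News, Sports), (Bundled, Licensed)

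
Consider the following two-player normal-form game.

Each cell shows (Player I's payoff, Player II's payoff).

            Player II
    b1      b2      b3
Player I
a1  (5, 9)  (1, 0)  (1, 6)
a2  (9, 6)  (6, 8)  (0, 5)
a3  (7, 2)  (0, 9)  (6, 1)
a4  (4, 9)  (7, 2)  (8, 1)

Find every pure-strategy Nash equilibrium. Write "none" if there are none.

Player I against b1: payoffs 5, 9, 7, 4 → best response a2.
Player I against b2: payoffs 1, 6, 0, 7 → best response a4.
Player I against b3: payoffs 1, 0, 6, 8 → best response a4.
Player II against a1: payoffs 9, 0, 6 → best response b1.
Player II against a2: payoffs 6, 8, 5 → best response b2.
Player II against a3: payoffs 2, 9, 1 → best response b2.
Player II against a4: payoffs 9, 2, 1 → best response b1.
No profile is a mutual best response for all players.

No pure-strategy Nash equilibrium.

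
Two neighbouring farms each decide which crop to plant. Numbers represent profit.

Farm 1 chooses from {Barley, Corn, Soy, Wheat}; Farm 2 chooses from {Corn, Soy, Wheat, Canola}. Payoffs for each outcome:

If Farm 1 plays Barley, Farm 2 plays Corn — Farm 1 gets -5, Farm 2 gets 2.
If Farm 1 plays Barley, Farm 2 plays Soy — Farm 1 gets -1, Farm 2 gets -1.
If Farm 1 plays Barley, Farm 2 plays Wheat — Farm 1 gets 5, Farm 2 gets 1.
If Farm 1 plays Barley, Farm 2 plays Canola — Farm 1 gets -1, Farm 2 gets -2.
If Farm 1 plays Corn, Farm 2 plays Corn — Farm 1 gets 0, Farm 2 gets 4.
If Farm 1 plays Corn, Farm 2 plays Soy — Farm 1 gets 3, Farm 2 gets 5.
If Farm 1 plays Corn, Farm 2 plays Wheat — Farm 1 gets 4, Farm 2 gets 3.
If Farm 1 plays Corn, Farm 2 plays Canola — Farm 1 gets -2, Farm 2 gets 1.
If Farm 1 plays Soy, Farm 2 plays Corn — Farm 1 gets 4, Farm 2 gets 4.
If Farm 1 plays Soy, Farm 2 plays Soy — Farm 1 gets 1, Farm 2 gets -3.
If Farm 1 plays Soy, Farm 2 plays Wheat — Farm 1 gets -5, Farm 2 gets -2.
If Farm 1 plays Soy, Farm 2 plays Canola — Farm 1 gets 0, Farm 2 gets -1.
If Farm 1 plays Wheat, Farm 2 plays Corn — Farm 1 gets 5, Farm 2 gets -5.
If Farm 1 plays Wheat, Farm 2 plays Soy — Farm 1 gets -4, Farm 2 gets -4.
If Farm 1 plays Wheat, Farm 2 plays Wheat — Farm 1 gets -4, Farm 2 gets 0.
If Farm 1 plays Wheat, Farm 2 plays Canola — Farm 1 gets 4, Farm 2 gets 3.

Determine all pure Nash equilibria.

(Barley, Corn): Farm 1 can switch to Corn (-5 → 0). Not NE.
(Barley, Soy): Farm 1 can switch to Corn (-1 → 3). Not NE.
(Barley, Wheat): Farm 2 can switch to Corn (1 → 2). Not NE.
(Barley, Canola): Farm 1 can switch to Soy (-1 → 0). Not NE.
(Corn, Corn): Farm 1 can switch to Soy (0 → 4). Not NE.
(Corn, Soy): Farm 1 gets 3, best alternative 1; Farm 2 gets 5, best alternative 4. No profitable deviation — NE.
(Corn, Wheat): Farm 1 can switch to Barley (4 → 5). Not NE.
(Corn, Canola): Farm 1 can switch to Barley (-2 → -1). Not NE.
(Soy, Corn): Farm 1 can switch to Wheat (4 → 5). Not NE.
(Soy, Soy): Farm 1 can switch to Corn (1 → 3). Not NE.
(Soy, Wheat): Farm 1 can switch to Barley (-5 → 5). Not NE.
(Soy, Canola): Farm 1 can switch to Wheat (0 → 4). Not NE.
(Wheat, Corn): Farm 2 can switch to Soy (-5 → -4). Not NE.
(Wheat, Canola): Farm 1 gets 4, best alternative 0; Farm 2 gets 3, best alternative 0. No profitable deviation — NE.
(The remaining 2 profiles each have a profitable deviation by the same check.)

The pure Nash equilibria are (Corn, Soy); (Wheat, Canola).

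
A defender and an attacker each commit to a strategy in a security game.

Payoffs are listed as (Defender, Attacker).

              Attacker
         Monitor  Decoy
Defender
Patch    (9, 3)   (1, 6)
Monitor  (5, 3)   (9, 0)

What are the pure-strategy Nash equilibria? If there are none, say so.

No pure-strategy Nash equilibrium.

Check each profile: it is a Nash equilibrium iff no player can strictly gain by switching unilaterally.
(Patch, Monitor): Attacker can switch to Decoy (3 → 6). Not NE.
(Patch, Decoy): Defender can switch to Monitor (1 → 9). Not NE.
(Monitor, Monitor): Defender can switch to Patch (5 → 9). Not NE.
(Monitor, Decoy): Attacker can switch to Monitor (0 → 3). Not NE.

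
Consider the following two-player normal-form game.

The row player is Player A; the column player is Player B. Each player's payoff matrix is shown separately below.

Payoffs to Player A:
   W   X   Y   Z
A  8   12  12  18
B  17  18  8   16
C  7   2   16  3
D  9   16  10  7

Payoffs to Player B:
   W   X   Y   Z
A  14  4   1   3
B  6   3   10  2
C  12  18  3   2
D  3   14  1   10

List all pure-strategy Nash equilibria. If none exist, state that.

(A, W): Player A can switch to B (8 → 17). Not NE.
(A, X): Player A can switch to B (12 → 18). Not NE.
(A, Y): Player A can switch to C (12 → 16). Not NE.
(A, Z): Player B can switch to W (3 → 14). Not NE.
(B, W): Player B can switch to Y (6 → 10). Not NE.
(B, X): Player B can switch to W (3 → 6). Not NE.
(B, Y): Player A can switch to A (8 → 12). Not NE.
(B, Z): Player A can switch to A (16 → 18). Not NE.
(C, W): Player A can switch to A (7 → 8). Not NE.
(C, X): Player A can switch to A (2 → 12). Not NE.
(The remaining 6 profiles each have a profitable deviation by the same check.)

No pure-strategy Nash equilibrium.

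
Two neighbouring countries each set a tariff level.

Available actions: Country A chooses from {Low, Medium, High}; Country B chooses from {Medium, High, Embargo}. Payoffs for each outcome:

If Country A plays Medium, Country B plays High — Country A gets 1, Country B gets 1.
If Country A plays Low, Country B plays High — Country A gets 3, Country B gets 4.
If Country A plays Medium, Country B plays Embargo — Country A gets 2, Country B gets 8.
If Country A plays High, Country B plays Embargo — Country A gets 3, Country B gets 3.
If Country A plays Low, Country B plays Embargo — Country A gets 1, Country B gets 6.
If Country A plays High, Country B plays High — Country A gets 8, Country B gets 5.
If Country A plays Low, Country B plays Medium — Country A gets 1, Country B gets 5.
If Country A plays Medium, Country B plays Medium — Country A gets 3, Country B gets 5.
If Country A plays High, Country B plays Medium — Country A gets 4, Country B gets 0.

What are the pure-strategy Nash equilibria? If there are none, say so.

The unique pure-strategy Nash equilibrium is (High, High).

For each strategy profile, look for a profitable unilateral deviation.
(Low, Medium): Country A can switch to Medium (1 → 3). Not NE.
(Low, High): Country A can switch to High (3 → 8). Not NE.
(Low, Embargo): Country A can switch to Medium (1 → 2). Not NE.
(Medium, Medium): Country A can switch to High (3 → 4). Not NE.
(Medium, High): Country A can switch to Low (1 → 3). Not NE.
(Medium, Embargo): Country A can switch to High (2 → 3). Not NE.
(High, Medium): Country B can switch to High (0 → 5). Not NE.
(High, High): Country A gets 8, best alternative 3; Country B gets 5, best alternative 3. No profitable deviation — NE.
(High, Embargo): Country B can switch to High (3 → 5). Not NE.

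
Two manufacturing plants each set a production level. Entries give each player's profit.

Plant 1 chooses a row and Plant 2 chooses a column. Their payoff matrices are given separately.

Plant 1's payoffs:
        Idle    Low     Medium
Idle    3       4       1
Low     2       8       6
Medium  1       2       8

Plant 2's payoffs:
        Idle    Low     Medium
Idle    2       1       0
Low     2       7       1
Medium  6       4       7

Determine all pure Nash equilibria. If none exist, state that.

Plant 1 against Idle: payoffs 3, 2, 1 → best response Idle.
Plant 1 against Low: payoffs 4, 8, 2 → best response Low.
Plant 1 against Medium: payoffs 1, 6, 8 → best response Medium.
Plant 2 against Idle: payoffs 2, 1, 0 → best response Idle.
Plant 2 against Low: payoffs 2, 7, 1 → best response Low.
Plant 2 against Medium: payoffs 6, 4, 7 → best response Medium.
Mutual best responses: (Idle, Idle); (Low, Low); (Medium, Medium).

Pure-strategy Nash equilibria: (Idle, Idle); (Low, Low); (Medium, Medium)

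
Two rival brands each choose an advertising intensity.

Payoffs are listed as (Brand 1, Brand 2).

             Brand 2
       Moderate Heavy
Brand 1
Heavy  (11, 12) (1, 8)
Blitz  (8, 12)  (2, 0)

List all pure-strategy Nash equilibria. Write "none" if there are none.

(Heavy, Moderate): Brand 1 gets 11, best alternative 8; Brand 2 gets 12, best alternative 8. No profitable deviation — NE.
(Heavy, Heavy): Brand 1 can switch to Blitz (1 → 2). Not NE.
(Blitz, Moderate): Brand 1 can switch to Heavy (8 → 11). Not NE.
(Blitz, Heavy): Brand 2 can switch to Moderate (0 → 12). Not NE.

Pure NE: (Heavy, Moderate)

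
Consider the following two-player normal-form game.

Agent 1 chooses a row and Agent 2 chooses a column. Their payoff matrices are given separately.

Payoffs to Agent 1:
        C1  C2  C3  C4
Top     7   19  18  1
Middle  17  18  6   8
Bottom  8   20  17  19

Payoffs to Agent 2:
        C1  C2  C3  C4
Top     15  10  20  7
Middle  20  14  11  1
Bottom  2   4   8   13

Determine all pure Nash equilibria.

Pure-strategy Nash equilibria: (Top, C3); (Middle, C1); (Bottom, C4)

(Top, C1): Agent 1 can switch to Middle (7 → 17). Not NE.
(Top, C2): Agent 1 can switch to Bottom (19 → 20). Not NE.
(Top, C3): Agent 1 gets 18, best alternative 17; Agent 2 gets 20, best alternative 15. No profitable deviation — NE.
(Top, C4): Agent 1 can switch to Middle (1 → 8). Not NE.
(Middle, C1): Agent 1 gets 17, best alternative 8; Agent 2 gets 20, best alternative 14. No profitable deviation — NE.
(Middle, C2): Agent 1 can switch to Top (18 → 19). Not NE.
(Middle, C3): Agent 1 can switch to Top (6 → 18). Not NE.
(Middle, C4): Agent 1 can switch to Bottom (8 → 19). Not NE.
(Bottom, C1): Agent 1 can switch to Middle (8 → 17). Not NE.
(Bottom, C2): Agent 2 can switch to C3 (4 → 8). Not NE.
(Bottom, C3): Agent 1 can switch to Top (17 → 18). Not NE.
(Bottom, C4): Agent 1 gets 19, best alternative 8; Agent 2 gets 13, best alternative 8. No profitable deviation — NE.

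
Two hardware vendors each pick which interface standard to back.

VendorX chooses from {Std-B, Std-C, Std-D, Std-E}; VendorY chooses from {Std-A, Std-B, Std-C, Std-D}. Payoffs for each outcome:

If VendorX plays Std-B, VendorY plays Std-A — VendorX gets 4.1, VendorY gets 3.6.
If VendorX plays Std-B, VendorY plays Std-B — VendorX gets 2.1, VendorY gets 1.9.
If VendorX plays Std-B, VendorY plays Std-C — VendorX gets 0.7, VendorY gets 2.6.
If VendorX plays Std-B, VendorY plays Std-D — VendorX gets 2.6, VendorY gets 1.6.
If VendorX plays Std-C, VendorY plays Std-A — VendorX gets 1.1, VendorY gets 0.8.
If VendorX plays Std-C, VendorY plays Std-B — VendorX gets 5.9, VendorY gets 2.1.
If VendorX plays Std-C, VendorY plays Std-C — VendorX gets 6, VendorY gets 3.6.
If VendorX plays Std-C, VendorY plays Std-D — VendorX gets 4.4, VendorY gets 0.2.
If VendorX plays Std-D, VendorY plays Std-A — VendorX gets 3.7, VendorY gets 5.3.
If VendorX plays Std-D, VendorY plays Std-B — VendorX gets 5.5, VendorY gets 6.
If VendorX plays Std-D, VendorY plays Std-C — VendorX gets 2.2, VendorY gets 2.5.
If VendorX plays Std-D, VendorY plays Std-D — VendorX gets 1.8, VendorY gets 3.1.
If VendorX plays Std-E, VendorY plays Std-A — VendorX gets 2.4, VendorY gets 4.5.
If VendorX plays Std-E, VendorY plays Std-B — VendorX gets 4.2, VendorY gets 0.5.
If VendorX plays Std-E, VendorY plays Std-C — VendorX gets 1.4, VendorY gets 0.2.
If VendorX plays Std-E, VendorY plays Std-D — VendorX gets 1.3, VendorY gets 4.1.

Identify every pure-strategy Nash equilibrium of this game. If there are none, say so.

The pure Nash equilibria are (Std-B, Std-A); (Std-C, Std-C).

VendorX against Std-A: payoffs 4.1, 1.1, 3.7, 2.4 → best response Std-B.
VendorX against Std-B: payoffs 2.1, 5.9, 5.5, 4.2 → best response Std-C.
VendorX against Std-C: payoffs 0.7, 6, 2.2, 1.4 → best response Std-C.
VendorX against Std-D: payoffs 2.6, 4.4, 1.8, 1.3 → best response Std-C.
VendorY against Std-B: payoffs 3.6, 1.9, 2.6, 1.6 → best response Std-A.
VendorY against Std-C: payoffs 0.8, 2.1, 3.6, 0.2 → best response Std-C.
VendorY against Std-D: payoffs 5.3, 6, 2.5, 3.1 → best response Std-B.
VendorY against Std-E: payoffs 4.5, 0.5, 0.2, 4.1 → best response Std-A.
Mutual best responses: (Std-B, Std-A); (Std-C, Std-C).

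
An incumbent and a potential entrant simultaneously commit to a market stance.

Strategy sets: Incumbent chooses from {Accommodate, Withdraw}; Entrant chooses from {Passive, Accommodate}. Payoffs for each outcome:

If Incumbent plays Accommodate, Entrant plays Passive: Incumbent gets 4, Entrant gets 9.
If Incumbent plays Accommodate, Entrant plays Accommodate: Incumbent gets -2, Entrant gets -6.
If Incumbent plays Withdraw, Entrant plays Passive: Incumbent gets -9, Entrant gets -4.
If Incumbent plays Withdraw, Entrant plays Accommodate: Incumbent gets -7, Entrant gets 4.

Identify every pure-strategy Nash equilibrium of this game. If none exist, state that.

(Accommodate, Passive)

(Accommodate, Passive): Incumbent gets 4, best alternative -9; Entrant gets 9, best alternative -6. No profitable deviation — NE.
(Accommodate, Accommodate): Entrant can switch to Passive (-6 → 9). Not NE.
(Withdraw, Passive): Incumbent can switch to Accommodate (-9 → 4). Not NE.
(Withdraw, Accommodate): Incumbent can switch to Accommodate (-7 → -2). Not NE.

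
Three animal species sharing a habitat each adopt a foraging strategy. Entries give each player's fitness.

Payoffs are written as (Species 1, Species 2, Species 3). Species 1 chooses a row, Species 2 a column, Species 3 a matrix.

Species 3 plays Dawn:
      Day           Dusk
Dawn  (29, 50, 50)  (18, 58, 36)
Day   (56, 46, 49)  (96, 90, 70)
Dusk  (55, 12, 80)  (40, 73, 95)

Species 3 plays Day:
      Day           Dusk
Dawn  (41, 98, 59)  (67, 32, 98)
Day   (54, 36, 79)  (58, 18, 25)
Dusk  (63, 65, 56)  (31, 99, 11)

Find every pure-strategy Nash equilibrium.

The unique pure-strategy Nash equilibrium is (Day, Dusk, Dawn).

Species 1 against (Day, Dawn): payoffs 29, 56, 55 → best response Day.
Species 1 against (Day, Day): payoffs 41, 54, 63 → best response Dusk.
Species 1 against (Dusk, Dawn): payoffs 18, 96, 40 → best response Day.
Species 1 against (Dusk, Day): payoffs 67, 58, 31 → best response Dawn.
Species 2 against (Dawn, Dawn): payoffs 50, 58 → best response Dusk.
Species 2 against (Dawn, Day): payoffs 98, 32 → best response Day.
Species 2 against (Day, Dawn): payoffs 46, 90 → best response Dusk.
Species 2 against (Day, Day): payoffs 36, 18 → best response Day.
Species 2 against (Dusk, Dawn): payoffs 12, 73 → best response Dusk.
Species 2 against (Dusk, Day): payoffs 65, 99 → best response Dusk.
Species 3 against (Dawn, Day): payoffs 50, 59 → best response Day.
Species 3 against (Dawn, Dusk): payoffs 36, 98 → best response Day.
Species 3 against (Day, Day): payoffs 49, 79 → best response Day.
Species 3 against (Day, Dusk): payoffs 70, 25 → best response Dawn.
Species 3 against (Dusk, Day): payoffs 80, 56 → best response Dawn.
Species 3 against (Dusk, Dusk): payoffs 95, 11 → best response Dawn.
Mutual best responses: (Day, Dusk, Dawn).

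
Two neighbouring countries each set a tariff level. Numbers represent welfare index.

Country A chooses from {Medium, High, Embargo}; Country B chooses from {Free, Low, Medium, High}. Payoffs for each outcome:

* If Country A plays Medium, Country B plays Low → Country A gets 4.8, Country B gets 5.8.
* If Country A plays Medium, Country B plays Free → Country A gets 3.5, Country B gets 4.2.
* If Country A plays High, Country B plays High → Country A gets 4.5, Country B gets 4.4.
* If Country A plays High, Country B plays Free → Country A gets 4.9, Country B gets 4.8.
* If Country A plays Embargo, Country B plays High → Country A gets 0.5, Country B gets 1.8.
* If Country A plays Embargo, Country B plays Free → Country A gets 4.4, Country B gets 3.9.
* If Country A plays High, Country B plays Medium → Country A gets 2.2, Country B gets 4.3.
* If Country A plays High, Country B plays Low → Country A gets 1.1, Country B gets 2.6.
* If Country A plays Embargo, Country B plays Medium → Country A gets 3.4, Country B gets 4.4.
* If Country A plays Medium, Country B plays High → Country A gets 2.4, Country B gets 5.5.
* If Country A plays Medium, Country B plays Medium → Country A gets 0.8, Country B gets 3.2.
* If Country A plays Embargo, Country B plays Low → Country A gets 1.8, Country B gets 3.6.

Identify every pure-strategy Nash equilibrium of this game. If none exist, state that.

The pure Nash equilibria are (Medium, Low) and (High, Free) and (Embargo, Medium).

Country A against Free: payoffs 3.5, 4.9, 4.4 → best response High.
Country A against Low: payoffs 4.8, 1.1, 1.8 → best response Medium.
Country A against Medium: payoffs 0.8, 2.2, 3.4 → best response Embargo.
Country A against High: payoffs 2.4, 4.5, 0.5 → best response High.
Country B against Medium: payoffs 4.2, 5.8, 3.2, 5.5 → best response Low.
Country B against High: payoffs 4.8, 2.6, 4.3, 4.4 → best response Free.
Country B against Embargo: payoffs 3.9, 3.6, 4.4, 1.8 → best response Medium.
Mutual best responses: (Medium, Low); (High, Free); (Embargo, Medium).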